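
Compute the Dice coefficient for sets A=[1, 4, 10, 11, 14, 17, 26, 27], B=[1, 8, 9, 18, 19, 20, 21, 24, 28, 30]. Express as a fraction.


A intersect B = [1]
|A intersect B| = 1
|A| = 8, |B| = 10
Dice = 2*1 / (8+10)
= 2 / 18 = 1/9

1/9


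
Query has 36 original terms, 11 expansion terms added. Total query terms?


Original terms: 36
Expansion terms: 11
Total = 36 + 11 = 47

47


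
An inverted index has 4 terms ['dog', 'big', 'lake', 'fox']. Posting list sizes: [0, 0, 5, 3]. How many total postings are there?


Summing posting list sizes:
'dog': 0 postings
'big': 0 postings
'lake': 5 postings
'fox': 3 postings
Total = 0 + 0 + 5 + 3 = 8

8


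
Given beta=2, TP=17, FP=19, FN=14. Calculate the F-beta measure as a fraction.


P = TP/(TP+FP) = 17/36 = 17/36
R = TP/(TP+FN) = 17/31 = 17/31
beta^2 = 2^2 = 4
(1 + beta^2) = 5
Numerator = (1+beta^2)*P*R = 1445/1116
Denominator = beta^2*P + R = 17/9 + 17/31 = 680/279
F_beta = 17/32

17/32


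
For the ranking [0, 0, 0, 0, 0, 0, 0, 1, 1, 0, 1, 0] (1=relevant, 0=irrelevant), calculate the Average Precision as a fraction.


Computing P@k for each relevant position:
Position 1: not relevant
Position 2: not relevant
Position 3: not relevant
Position 4: not relevant
Position 5: not relevant
Position 6: not relevant
Position 7: not relevant
Position 8: relevant, P@8 = 1/8 = 1/8
Position 9: relevant, P@9 = 2/9 = 2/9
Position 10: not relevant
Position 11: relevant, P@11 = 3/11 = 3/11
Position 12: not relevant
Sum of P@k = 1/8 + 2/9 + 3/11 = 491/792
AP = 491/792 / 3 = 491/2376

491/2376


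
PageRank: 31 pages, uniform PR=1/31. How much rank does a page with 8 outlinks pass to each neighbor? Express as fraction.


Initial PR = 1/31 = 1/31
Outlinks = 8
Contribution per link = PR / outlinks
= 1/31 / 8
= 1/248

1/248


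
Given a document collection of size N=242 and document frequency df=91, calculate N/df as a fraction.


IDF ratio = N / df
= 242 / 91
= 242/91

242/91


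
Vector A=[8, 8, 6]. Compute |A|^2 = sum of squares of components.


|A|^2 = sum of squared components
A[0]^2 = 8^2 = 64
A[1]^2 = 8^2 = 64
A[2]^2 = 6^2 = 36
Sum = 64 + 64 + 36 = 164

164


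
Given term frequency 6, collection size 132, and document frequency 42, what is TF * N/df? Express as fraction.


TF * (N/df)
= 6 * (132/42)
= 6 * 22/7
= 132/7

132/7


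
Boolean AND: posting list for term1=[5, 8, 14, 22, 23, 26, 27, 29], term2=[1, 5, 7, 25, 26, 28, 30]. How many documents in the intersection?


Boolean AND: find intersection of posting lists
term1 docs: [5, 8, 14, 22, 23, 26, 27, 29]
term2 docs: [1, 5, 7, 25, 26, 28, 30]
Intersection: [5, 26]
|intersection| = 2

2


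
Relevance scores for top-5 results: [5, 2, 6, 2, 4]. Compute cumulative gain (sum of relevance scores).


Cumulative Gain = sum of relevance scores
Position 1: rel=5, running sum=5
Position 2: rel=2, running sum=7
Position 3: rel=6, running sum=13
Position 4: rel=2, running sum=15
Position 5: rel=4, running sum=19
CG = 19

19


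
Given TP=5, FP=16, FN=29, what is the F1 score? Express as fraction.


F1 = 2 * P * R / (P + R)
P = TP/(TP+FP) = 5/21 = 5/21
R = TP/(TP+FN) = 5/34 = 5/34
2 * P * R = 2 * 5/21 * 5/34 = 25/357
P + R = 5/21 + 5/34 = 275/714
F1 = 25/357 / 275/714 = 2/11

2/11


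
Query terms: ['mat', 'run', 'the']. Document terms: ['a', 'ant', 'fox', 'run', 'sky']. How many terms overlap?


Query terms: ['mat', 'run', 'the']
Document terms: ['a', 'ant', 'fox', 'run', 'sky']
Common terms: ['run']
Overlap count = 1

1


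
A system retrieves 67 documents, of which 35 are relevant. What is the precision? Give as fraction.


Precision = relevant_retrieved / total_retrieved
= 35 / 67
= 35 / (35 + 32)
= 35/67

35/67


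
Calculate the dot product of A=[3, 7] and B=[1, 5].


Dot product = sum of element-wise products
A[0]*B[0] = 3*1 = 3
A[1]*B[1] = 7*5 = 35
Sum = 3 + 35 = 38

38


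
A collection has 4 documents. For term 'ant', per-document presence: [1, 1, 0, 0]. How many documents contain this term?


Checking each document for 'ant':
Doc 1: present
Doc 2: present
Doc 3: absent
Doc 4: absent
df = sum of presences = 1 + 1 + 0 + 0 = 2

2


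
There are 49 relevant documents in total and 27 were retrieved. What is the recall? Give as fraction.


Recall = retrieved_relevant / total_relevant
= 27 / 49
= 27 / (27 + 22)
= 27/49

27/49


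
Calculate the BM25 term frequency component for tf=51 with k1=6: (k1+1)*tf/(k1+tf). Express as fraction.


BM25 TF component = (k1+1)*tf / (k1+tf)
k1 = 6, tf = 51
Numerator = (6+1)*51 = 357
Denominator = 6 + 51 = 57
= 357/57 = 119/19

119/19


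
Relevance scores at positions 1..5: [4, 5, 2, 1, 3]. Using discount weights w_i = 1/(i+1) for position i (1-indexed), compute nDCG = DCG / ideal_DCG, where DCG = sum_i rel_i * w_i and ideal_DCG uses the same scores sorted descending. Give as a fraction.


Position discount weights w_i = 1/(i+1) for i=1..5:
Weights = [1/2, 1/3, 1/4, 1/5, 1/6]
Actual relevance: [4, 5, 2, 1, 3]
DCG = 4/2 + 5/3 + 2/4 + 1/5 + 3/6 = 73/15
Ideal relevance (sorted desc): [5, 4, 3, 2, 1]
Ideal DCG = 5/2 + 4/3 + 3/4 + 2/5 + 1/6 = 103/20
nDCG = DCG / ideal_DCG = 73/15 / 103/20 = 292/309

292/309


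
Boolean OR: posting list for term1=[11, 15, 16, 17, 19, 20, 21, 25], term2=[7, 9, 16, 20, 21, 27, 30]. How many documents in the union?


Boolean OR: find union of posting lists
term1 docs: [11, 15, 16, 17, 19, 20, 21, 25]
term2 docs: [7, 9, 16, 20, 21, 27, 30]
Union: [7, 9, 11, 15, 16, 17, 19, 20, 21, 25, 27, 30]
|union| = 12

12


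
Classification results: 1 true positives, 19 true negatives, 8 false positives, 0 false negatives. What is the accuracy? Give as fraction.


Accuracy = (TP + TN) / (TP + TN + FP + FN)
TP + TN = 1 + 19 = 20
Total = 1 + 19 + 8 + 0 = 28
Accuracy = 20 / 28 = 5/7

5/7


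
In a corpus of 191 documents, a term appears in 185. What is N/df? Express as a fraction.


IDF ratio = N / df
= 191 / 185
= 191/185

191/185


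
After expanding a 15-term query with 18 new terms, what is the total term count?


Original terms: 15
Expansion terms: 18
Total = 15 + 18 = 33

33


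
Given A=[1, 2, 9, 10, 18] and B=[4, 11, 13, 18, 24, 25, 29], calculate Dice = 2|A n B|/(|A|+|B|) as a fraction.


A intersect B = [18]
|A intersect B| = 1
|A| = 5, |B| = 7
Dice = 2*1 / (5+7)
= 2 / 12 = 1/6

1/6


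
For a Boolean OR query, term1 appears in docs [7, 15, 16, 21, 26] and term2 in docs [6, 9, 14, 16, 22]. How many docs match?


Boolean OR: find union of posting lists
term1 docs: [7, 15, 16, 21, 26]
term2 docs: [6, 9, 14, 16, 22]
Union: [6, 7, 9, 14, 15, 16, 21, 22, 26]
|union| = 9

9


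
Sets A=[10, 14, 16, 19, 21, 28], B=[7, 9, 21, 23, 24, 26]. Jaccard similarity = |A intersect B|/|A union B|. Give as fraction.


A intersect B = [21]
|A intersect B| = 1
A union B = [7, 9, 10, 14, 16, 19, 21, 23, 24, 26, 28]
|A union B| = 11
Jaccard = 1/11 = 1/11

1/11


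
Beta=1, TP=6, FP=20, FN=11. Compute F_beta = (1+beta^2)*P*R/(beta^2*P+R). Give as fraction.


P = TP/(TP+FP) = 6/26 = 3/13
R = TP/(TP+FN) = 6/17 = 6/17
beta^2 = 1^2 = 1
(1 + beta^2) = 2
Numerator = (1+beta^2)*P*R = 36/221
Denominator = beta^2*P + R = 3/13 + 6/17 = 129/221
F_beta = 12/43

12/43


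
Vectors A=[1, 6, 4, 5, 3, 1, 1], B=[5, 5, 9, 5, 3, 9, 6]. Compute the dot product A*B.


Dot product = sum of element-wise products
A[0]*B[0] = 1*5 = 5
A[1]*B[1] = 6*5 = 30
A[2]*B[2] = 4*9 = 36
A[3]*B[3] = 5*5 = 25
A[4]*B[4] = 3*3 = 9
A[5]*B[5] = 1*9 = 9
A[6]*B[6] = 1*6 = 6
Sum = 5 + 30 + 36 + 25 + 9 + 9 + 6 = 120

120


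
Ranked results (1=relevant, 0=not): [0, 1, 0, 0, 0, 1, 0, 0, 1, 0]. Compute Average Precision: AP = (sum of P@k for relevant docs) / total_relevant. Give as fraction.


Computing P@k for each relevant position:
Position 1: not relevant
Position 2: relevant, P@2 = 1/2 = 1/2
Position 3: not relevant
Position 4: not relevant
Position 5: not relevant
Position 6: relevant, P@6 = 2/6 = 1/3
Position 7: not relevant
Position 8: not relevant
Position 9: relevant, P@9 = 3/9 = 1/3
Position 10: not relevant
Sum of P@k = 1/2 + 1/3 + 1/3 = 7/6
AP = 7/6 / 3 = 7/18

7/18


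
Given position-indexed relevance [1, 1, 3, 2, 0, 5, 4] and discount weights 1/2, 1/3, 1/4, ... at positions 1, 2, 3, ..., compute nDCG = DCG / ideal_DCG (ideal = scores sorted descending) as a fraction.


Position discount weights w_i = 1/(i+1) for i=1..7:
Weights = [1/2, 1/3, 1/4, 1/5, 1/6, 1/7, 1/8]
Actual relevance: [1, 1, 3, 2, 0, 5, 4]
DCG = 1/2 + 1/3 + 3/4 + 2/5 + 0/6 + 5/7 + 4/8 = 1343/420
Ideal relevance (sorted desc): [5, 4, 3, 2, 1, 1, 0]
Ideal DCG = 5/2 + 4/3 + 3/4 + 2/5 + 1/6 + 1/7 + 0/8 = 741/140
nDCG = DCG / ideal_DCG = 1343/420 / 741/140 = 1343/2223

1343/2223


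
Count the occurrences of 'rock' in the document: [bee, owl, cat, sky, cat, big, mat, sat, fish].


Document has 9 words
Scanning for 'rock':
Term not found in document
Count = 0

0


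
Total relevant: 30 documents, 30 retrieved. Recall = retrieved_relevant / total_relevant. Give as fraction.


Recall = retrieved_relevant / total_relevant
= 30 / 30
= 30 / (30 + 0)
= 1

1


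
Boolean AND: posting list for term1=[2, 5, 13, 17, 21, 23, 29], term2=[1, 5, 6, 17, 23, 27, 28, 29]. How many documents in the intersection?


Boolean AND: find intersection of posting lists
term1 docs: [2, 5, 13, 17, 21, 23, 29]
term2 docs: [1, 5, 6, 17, 23, 27, 28, 29]
Intersection: [5, 17, 23, 29]
|intersection| = 4

4


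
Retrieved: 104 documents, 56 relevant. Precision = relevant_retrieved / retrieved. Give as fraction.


Precision = relevant_retrieved / total_retrieved
= 56 / 104
= 56 / (56 + 48)
= 7/13

7/13


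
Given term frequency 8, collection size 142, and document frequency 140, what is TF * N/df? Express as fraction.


TF * (N/df)
= 8 * (142/140)
= 8 * 71/70
= 284/35

284/35


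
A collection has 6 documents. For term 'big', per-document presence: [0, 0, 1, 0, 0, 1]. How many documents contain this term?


Checking each document for 'big':
Doc 1: absent
Doc 2: absent
Doc 3: present
Doc 4: absent
Doc 5: absent
Doc 6: present
df = sum of presences = 0 + 0 + 1 + 0 + 0 + 1 = 2

2


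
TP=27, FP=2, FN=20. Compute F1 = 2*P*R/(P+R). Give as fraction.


F1 = 2 * P * R / (P + R)
P = TP/(TP+FP) = 27/29 = 27/29
R = TP/(TP+FN) = 27/47 = 27/47
2 * P * R = 2 * 27/29 * 27/47 = 1458/1363
P + R = 27/29 + 27/47 = 2052/1363
F1 = 1458/1363 / 2052/1363 = 27/38

27/38


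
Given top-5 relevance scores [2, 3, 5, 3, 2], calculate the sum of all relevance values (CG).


Cumulative Gain = sum of relevance scores
Position 1: rel=2, running sum=2
Position 2: rel=3, running sum=5
Position 3: rel=5, running sum=10
Position 4: rel=3, running sum=13
Position 5: rel=2, running sum=15
CG = 15

15


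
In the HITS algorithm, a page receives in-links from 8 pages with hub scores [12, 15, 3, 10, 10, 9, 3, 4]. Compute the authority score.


Authority = sum of hub scores of in-linkers
In-link 1: hub score = 12
In-link 2: hub score = 15
In-link 3: hub score = 3
In-link 4: hub score = 10
In-link 5: hub score = 10
In-link 6: hub score = 9
In-link 7: hub score = 3
In-link 8: hub score = 4
Authority = 12 + 15 + 3 + 10 + 10 + 9 + 3 + 4 = 66

66


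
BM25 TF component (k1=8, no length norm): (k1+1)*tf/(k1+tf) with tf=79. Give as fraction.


BM25 TF component = (k1+1)*tf / (k1+tf)
k1 = 8, tf = 79
Numerator = (8+1)*79 = 711
Denominator = 8 + 79 = 87
= 711/87 = 237/29

237/29


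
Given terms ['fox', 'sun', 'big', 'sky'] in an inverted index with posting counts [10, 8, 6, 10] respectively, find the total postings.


Summing posting list sizes:
'fox': 10 postings
'sun': 8 postings
'big': 6 postings
'sky': 10 postings
Total = 10 + 8 + 6 + 10 = 34

34


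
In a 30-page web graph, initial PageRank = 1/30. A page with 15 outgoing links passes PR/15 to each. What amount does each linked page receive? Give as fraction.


Initial PR = 1/30 = 1/30
Outlinks = 15
Contribution per link = PR / outlinks
= 1/30 / 15
= 1/450

1/450


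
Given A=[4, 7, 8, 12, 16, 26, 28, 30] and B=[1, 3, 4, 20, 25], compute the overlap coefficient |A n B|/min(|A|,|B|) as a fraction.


A intersect B = [4]
|A intersect B| = 1
min(|A|, |B|) = min(8, 5) = 5
Overlap = 1 / 5 = 1/5

1/5


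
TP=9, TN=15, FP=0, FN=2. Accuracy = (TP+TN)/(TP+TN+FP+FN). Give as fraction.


Accuracy = (TP + TN) / (TP + TN + FP + FN)
TP + TN = 9 + 15 = 24
Total = 9 + 15 + 0 + 2 = 26
Accuracy = 24 / 26 = 12/13

12/13


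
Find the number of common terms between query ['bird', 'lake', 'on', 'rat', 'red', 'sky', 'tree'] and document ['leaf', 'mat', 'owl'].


Query terms: ['bird', 'lake', 'on', 'rat', 'red', 'sky', 'tree']
Document terms: ['leaf', 'mat', 'owl']
Common terms: []
Overlap count = 0

0


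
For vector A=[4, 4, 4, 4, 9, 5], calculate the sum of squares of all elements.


|A|^2 = sum of squared components
A[0]^2 = 4^2 = 16
A[1]^2 = 4^2 = 16
A[2]^2 = 4^2 = 16
A[3]^2 = 4^2 = 16
A[4]^2 = 9^2 = 81
A[5]^2 = 5^2 = 25
Sum = 16 + 16 + 16 + 16 + 81 + 25 = 170

170


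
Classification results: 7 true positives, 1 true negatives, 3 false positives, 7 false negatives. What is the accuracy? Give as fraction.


Accuracy = (TP + TN) / (TP + TN + FP + FN)
TP + TN = 7 + 1 = 8
Total = 7 + 1 + 3 + 7 = 18
Accuracy = 8 / 18 = 4/9

4/9


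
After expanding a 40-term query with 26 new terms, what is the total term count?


Original terms: 40
Expansion terms: 26
Total = 40 + 26 = 66

66


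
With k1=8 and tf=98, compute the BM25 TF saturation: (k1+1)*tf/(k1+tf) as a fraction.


BM25 TF component = (k1+1)*tf / (k1+tf)
k1 = 8, tf = 98
Numerator = (8+1)*98 = 882
Denominator = 8 + 98 = 106
= 882/106 = 441/53

441/53


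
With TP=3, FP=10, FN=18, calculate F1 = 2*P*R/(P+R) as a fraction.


F1 = 2 * P * R / (P + R)
P = TP/(TP+FP) = 3/13 = 3/13
R = TP/(TP+FN) = 3/21 = 1/7
2 * P * R = 2 * 3/13 * 1/7 = 6/91
P + R = 3/13 + 1/7 = 34/91
F1 = 6/91 / 34/91 = 3/17

3/17


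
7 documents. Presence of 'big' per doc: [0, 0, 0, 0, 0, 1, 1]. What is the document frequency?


Checking each document for 'big':
Doc 1: absent
Doc 2: absent
Doc 3: absent
Doc 4: absent
Doc 5: absent
Doc 6: present
Doc 7: present
df = sum of presences = 0 + 0 + 0 + 0 + 0 + 1 + 1 = 2

2


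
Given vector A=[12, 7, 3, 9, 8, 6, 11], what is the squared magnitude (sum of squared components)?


|A|^2 = sum of squared components
A[0]^2 = 12^2 = 144
A[1]^2 = 7^2 = 49
A[2]^2 = 3^2 = 9
A[3]^2 = 9^2 = 81
A[4]^2 = 8^2 = 64
A[5]^2 = 6^2 = 36
A[6]^2 = 11^2 = 121
Sum = 144 + 49 + 9 + 81 + 64 + 36 + 121 = 504

504


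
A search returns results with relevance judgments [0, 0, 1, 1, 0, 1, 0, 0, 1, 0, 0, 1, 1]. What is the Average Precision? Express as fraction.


Computing P@k for each relevant position:
Position 1: not relevant
Position 2: not relevant
Position 3: relevant, P@3 = 1/3 = 1/3
Position 4: relevant, P@4 = 2/4 = 1/2
Position 5: not relevant
Position 6: relevant, P@6 = 3/6 = 1/2
Position 7: not relevant
Position 8: not relevant
Position 9: relevant, P@9 = 4/9 = 4/9
Position 10: not relevant
Position 11: not relevant
Position 12: relevant, P@12 = 5/12 = 5/12
Position 13: relevant, P@13 = 6/13 = 6/13
Sum of P@k = 1/3 + 1/2 + 1/2 + 4/9 + 5/12 + 6/13 = 1243/468
AP = 1243/468 / 6 = 1243/2808

1243/2808


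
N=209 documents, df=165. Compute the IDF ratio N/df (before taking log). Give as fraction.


IDF ratio = N / df
= 209 / 165
= 19/15

19/15


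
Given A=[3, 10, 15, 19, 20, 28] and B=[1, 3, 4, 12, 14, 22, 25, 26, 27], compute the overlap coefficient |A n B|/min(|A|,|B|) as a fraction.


A intersect B = [3]
|A intersect B| = 1
min(|A|, |B|) = min(6, 9) = 6
Overlap = 1 / 6 = 1/6

1/6


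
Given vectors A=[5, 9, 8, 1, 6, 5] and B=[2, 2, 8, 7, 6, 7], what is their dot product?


Dot product = sum of element-wise products
A[0]*B[0] = 5*2 = 10
A[1]*B[1] = 9*2 = 18
A[2]*B[2] = 8*8 = 64
A[3]*B[3] = 1*7 = 7
A[4]*B[4] = 6*6 = 36
A[5]*B[5] = 5*7 = 35
Sum = 10 + 18 + 64 + 7 + 36 + 35 = 170

170


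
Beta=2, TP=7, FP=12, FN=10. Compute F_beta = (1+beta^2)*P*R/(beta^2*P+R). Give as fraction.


P = TP/(TP+FP) = 7/19 = 7/19
R = TP/(TP+FN) = 7/17 = 7/17
beta^2 = 2^2 = 4
(1 + beta^2) = 5
Numerator = (1+beta^2)*P*R = 245/323
Denominator = beta^2*P + R = 28/19 + 7/17 = 609/323
F_beta = 35/87

35/87


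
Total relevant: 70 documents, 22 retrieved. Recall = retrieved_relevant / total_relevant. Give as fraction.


Recall = retrieved_relevant / total_relevant
= 22 / 70
= 22 / (22 + 48)
= 11/35

11/35


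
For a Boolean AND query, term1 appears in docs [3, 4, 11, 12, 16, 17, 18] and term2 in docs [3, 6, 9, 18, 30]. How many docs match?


Boolean AND: find intersection of posting lists
term1 docs: [3, 4, 11, 12, 16, 17, 18]
term2 docs: [3, 6, 9, 18, 30]
Intersection: [3, 18]
|intersection| = 2

2


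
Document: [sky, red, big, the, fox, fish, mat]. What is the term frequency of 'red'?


Document has 7 words
Scanning for 'red':
Found at positions: [1]
Count = 1

1


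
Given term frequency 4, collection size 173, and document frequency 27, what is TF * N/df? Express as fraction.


TF * (N/df)
= 4 * (173/27)
= 4 * 173/27
= 692/27

692/27


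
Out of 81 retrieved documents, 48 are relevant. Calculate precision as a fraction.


Precision = relevant_retrieved / total_retrieved
= 48 / 81
= 48 / (48 + 33)
= 16/27

16/27


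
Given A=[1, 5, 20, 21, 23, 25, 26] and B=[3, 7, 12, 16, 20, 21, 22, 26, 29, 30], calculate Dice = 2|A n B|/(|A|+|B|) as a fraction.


A intersect B = [20, 21, 26]
|A intersect B| = 3
|A| = 7, |B| = 10
Dice = 2*3 / (7+10)
= 6 / 17 = 6/17

6/17


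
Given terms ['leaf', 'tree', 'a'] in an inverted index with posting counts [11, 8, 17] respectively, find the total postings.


Summing posting list sizes:
'leaf': 11 postings
'tree': 8 postings
'a': 17 postings
Total = 11 + 8 + 17 = 36

36


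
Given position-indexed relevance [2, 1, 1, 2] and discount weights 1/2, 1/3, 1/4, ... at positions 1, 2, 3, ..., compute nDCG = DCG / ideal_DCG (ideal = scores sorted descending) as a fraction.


Position discount weights w_i = 1/(i+1) for i=1..4:
Weights = [1/2, 1/3, 1/4, 1/5]
Actual relevance: [2, 1, 1, 2]
DCG = 2/2 + 1/3 + 1/4 + 2/5 = 119/60
Ideal relevance (sorted desc): [2, 2, 1, 1]
Ideal DCG = 2/2 + 2/3 + 1/4 + 1/5 = 127/60
nDCG = DCG / ideal_DCG = 119/60 / 127/60 = 119/127

119/127


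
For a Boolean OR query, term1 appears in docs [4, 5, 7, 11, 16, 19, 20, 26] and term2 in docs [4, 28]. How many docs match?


Boolean OR: find union of posting lists
term1 docs: [4, 5, 7, 11, 16, 19, 20, 26]
term2 docs: [4, 28]
Union: [4, 5, 7, 11, 16, 19, 20, 26, 28]
|union| = 9

9


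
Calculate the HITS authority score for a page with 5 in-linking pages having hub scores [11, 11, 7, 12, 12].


Authority = sum of hub scores of in-linkers
In-link 1: hub score = 11
In-link 2: hub score = 11
In-link 3: hub score = 7
In-link 4: hub score = 12
In-link 5: hub score = 12
Authority = 11 + 11 + 7 + 12 + 12 = 53

53


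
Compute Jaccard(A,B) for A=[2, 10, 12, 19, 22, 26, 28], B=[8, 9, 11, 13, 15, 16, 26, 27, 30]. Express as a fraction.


A intersect B = [26]
|A intersect B| = 1
A union B = [2, 8, 9, 10, 11, 12, 13, 15, 16, 19, 22, 26, 27, 28, 30]
|A union B| = 15
Jaccard = 1/15 = 1/15

1/15


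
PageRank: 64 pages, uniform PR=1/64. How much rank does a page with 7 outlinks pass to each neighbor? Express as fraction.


Initial PR = 1/64 = 1/64
Outlinks = 7
Contribution per link = PR / outlinks
= 1/64 / 7
= 1/448

1/448


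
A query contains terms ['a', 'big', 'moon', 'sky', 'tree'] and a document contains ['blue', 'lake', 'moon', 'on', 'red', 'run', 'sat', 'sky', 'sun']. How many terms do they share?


Query terms: ['a', 'big', 'moon', 'sky', 'tree']
Document terms: ['blue', 'lake', 'moon', 'on', 'red', 'run', 'sat', 'sky', 'sun']
Common terms: ['moon', 'sky']
Overlap count = 2

2


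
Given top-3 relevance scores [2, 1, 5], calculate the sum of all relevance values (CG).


Cumulative Gain = sum of relevance scores
Position 1: rel=2, running sum=2
Position 2: rel=1, running sum=3
Position 3: rel=5, running sum=8
CG = 8

8


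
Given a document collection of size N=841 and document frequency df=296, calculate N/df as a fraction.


IDF ratio = N / df
= 841 / 296
= 841/296

841/296


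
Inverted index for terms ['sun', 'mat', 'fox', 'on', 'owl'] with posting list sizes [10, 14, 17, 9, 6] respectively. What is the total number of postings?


Summing posting list sizes:
'sun': 10 postings
'mat': 14 postings
'fox': 17 postings
'on': 9 postings
'owl': 6 postings
Total = 10 + 14 + 17 + 9 + 6 = 56

56


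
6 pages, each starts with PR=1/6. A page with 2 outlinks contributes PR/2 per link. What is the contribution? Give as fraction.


Initial PR = 1/6 = 1/6
Outlinks = 2
Contribution per link = PR / outlinks
= 1/6 / 2
= 1/12

1/12


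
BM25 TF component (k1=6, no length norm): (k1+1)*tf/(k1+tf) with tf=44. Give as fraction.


BM25 TF component = (k1+1)*tf / (k1+tf)
k1 = 6, tf = 44
Numerator = (6+1)*44 = 308
Denominator = 6 + 44 = 50
= 308/50 = 154/25

154/25


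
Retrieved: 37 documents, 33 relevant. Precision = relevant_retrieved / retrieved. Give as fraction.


Precision = relevant_retrieved / total_retrieved
= 33 / 37
= 33 / (33 + 4)
= 33/37

33/37


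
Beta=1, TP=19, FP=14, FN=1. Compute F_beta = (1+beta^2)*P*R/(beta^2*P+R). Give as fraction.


P = TP/(TP+FP) = 19/33 = 19/33
R = TP/(TP+FN) = 19/20 = 19/20
beta^2 = 1^2 = 1
(1 + beta^2) = 2
Numerator = (1+beta^2)*P*R = 361/330
Denominator = beta^2*P + R = 19/33 + 19/20 = 1007/660
F_beta = 38/53

38/53


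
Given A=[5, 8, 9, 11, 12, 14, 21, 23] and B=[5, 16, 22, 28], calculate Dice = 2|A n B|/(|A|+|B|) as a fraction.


A intersect B = [5]
|A intersect B| = 1
|A| = 8, |B| = 4
Dice = 2*1 / (8+4)
= 2 / 12 = 1/6

1/6


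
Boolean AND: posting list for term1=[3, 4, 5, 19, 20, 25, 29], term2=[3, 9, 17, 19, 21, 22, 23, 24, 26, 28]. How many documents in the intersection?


Boolean AND: find intersection of posting lists
term1 docs: [3, 4, 5, 19, 20, 25, 29]
term2 docs: [3, 9, 17, 19, 21, 22, 23, 24, 26, 28]
Intersection: [3, 19]
|intersection| = 2

2


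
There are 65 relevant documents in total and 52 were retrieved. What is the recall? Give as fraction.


Recall = retrieved_relevant / total_relevant
= 52 / 65
= 52 / (52 + 13)
= 4/5

4/5


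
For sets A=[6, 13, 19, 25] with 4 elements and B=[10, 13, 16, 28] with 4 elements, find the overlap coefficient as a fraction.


A intersect B = [13]
|A intersect B| = 1
min(|A|, |B|) = min(4, 4) = 4
Overlap = 1 / 4 = 1/4

1/4


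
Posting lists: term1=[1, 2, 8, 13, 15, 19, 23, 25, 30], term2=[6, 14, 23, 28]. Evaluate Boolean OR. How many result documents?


Boolean OR: find union of posting lists
term1 docs: [1, 2, 8, 13, 15, 19, 23, 25, 30]
term2 docs: [6, 14, 23, 28]
Union: [1, 2, 6, 8, 13, 14, 15, 19, 23, 25, 28, 30]
|union| = 12

12


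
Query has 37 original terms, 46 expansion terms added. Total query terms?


Original terms: 37
Expansion terms: 46
Total = 37 + 46 = 83

83


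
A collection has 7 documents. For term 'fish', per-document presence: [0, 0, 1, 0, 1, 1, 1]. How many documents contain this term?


Checking each document for 'fish':
Doc 1: absent
Doc 2: absent
Doc 3: present
Doc 4: absent
Doc 5: present
Doc 6: present
Doc 7: present
df = sum of presences = 0 + 0 + 1 + 0 + 1 + 1 + 1 = 4

4


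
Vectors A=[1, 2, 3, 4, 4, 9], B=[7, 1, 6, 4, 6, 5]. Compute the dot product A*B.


Dot product = sum of element-wise products
A[0]*B[0] = 1*7 = 7
A[1]*B[1] = 2*1 = 2
A[2]*B[2] = 3*6 = 18
A[3]*B[3] = 4*4 = 16
A[4]*B[4] = 4*6 = 24
A[5]*B[5] = 9*5 = 45
Sum = 7 + 2 + 18 + 16 + 24 + 45 = 112

112


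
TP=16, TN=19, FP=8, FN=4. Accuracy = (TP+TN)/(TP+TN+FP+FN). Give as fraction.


Accuracy = (TP + TN) / (TP + TN + FP + FN)
TP + TN = 16 + 19 = 35
Total = 16 + 19 + 8 + 4 = 47
Accuracy = 35 / 47 = 35/47

35/47


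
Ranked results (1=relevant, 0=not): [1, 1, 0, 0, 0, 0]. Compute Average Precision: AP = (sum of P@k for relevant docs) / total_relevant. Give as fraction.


Computing P@k for each relevant position:
Position 1: relevant, P@1 = 1/1 = 1
Position 2: relevant, P@2 = 2/2 = 1
Position 3: not relevant
Position 4: not relevant
Position 5: not relevant
Position 6: not relevant
Sum of P@k = 1 + 1 = 2
AP = 2 / 2 = 1

1


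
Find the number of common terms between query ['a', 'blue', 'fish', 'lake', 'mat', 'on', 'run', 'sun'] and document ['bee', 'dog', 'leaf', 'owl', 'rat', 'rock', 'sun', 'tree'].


Query terms: ['a', 'blue', 'fish', 'lake', 'mat', 'on', 'run', 'sun']
Document terms: ['bee', 'dog', 'leaf', 'owl', 'rat', 'rock', 'sun', 'tree']
Common terms: ['sun']
Overlap count = 1

1


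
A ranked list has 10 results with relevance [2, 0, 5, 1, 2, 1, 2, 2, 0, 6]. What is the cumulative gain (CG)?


Cumulative Gain = sum of relevance scores
Position 1: rel=2, running sum=2
Position 2: rel=0, running sum=2
Position 3: rel=5, running sum=7
Position 4: rel=1, running sum=8
Position 5: rel=2, running sum=10
Position 6: rel=1, running sum=11
Position 7: rel=2, running sum=13
Position 8: rel=2, running sum=15
Position 9: rel=0, running sum=15
Position 10: rel=6, running sum=21
CG = 21

21


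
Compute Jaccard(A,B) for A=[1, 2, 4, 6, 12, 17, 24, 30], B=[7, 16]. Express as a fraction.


A intersect B = []
|A intersect B| = 0
A union B = [1, 2, 4, 6, 7, 12, 16, 17, 24, 30]
|A union B| = 10
Jaccard = 0/10 = 0

0


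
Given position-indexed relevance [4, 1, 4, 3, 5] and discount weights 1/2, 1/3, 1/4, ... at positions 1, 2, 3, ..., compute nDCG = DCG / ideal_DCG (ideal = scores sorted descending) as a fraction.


Position discount weights w_i = 1/(i+1) for i=1..5:
Weights = [1/2, 1/3, 1/4, 1/5, 1/6]
Actual relevance: [4, 1, 4, 3, 5]
DCG = 4/2 + 1/3 + 4/4 + 3/5 + 5/6 = 143/30
Ideal relevance (sorted desc): [5, 4, 4, 3, 1]
Ideal DCG = 5/2 + 4/3 + 4/4 + 3/5 + 1/6 = 28/5
nDCG = DCG / ideal_DCG = 143/30 / 28/5 = 143/168

143/168


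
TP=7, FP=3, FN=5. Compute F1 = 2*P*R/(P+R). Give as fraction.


F1 = 2 * P * R / (P + R)
P = TP/(TP+FP) = 7/10 = 7/10
R = TP/(TP+FN) = 7/12 = 7/12
2 * P * R = 2 * 7/10 * 7/12 = 49/60
P + R = 7/10 + 7/12 = 77/60
F1 = 49/60 / 77/60 = 7/11

7/11


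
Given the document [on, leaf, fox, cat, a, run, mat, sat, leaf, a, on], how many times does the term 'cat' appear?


Document has 11 words
Scanning for 'cat':
Found at positions: [3]
Count = 1

1


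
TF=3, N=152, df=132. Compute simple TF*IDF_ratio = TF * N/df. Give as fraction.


TF * (N/df)
= 3 * (152/132)
= 3 * 38/33
= 38/11

38/11


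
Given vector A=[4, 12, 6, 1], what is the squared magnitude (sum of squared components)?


|A|^2 = sum of squared components
A[0]^2 = 4^2 = 16
A[1]^2 = 12^2 = 144
A[2]^2 = 6^2 = 36
A[3]^2 = 1^2 = 1
Sum = 16 + 144 + 36 + 1 = 197

197


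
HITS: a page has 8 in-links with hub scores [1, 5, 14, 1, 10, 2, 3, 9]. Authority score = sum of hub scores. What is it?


Authority = sum of hub scores of in-linkers
In-link 1: hub score = 1
In-link 2: hub score = 5
In-link 3: hub score = 14
In-link 4: hub score = 1
In-link 5: hub score = 10
In-link 6: hub score = 2
In-link 7: hub score = 3
In-link 8: hub score = 9
Authority = 1 + 5 + 14 + 1 + 10 + 2 + 3 + 9 = 45

45


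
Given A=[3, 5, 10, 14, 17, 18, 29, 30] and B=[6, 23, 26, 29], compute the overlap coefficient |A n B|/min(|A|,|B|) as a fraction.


A intersect B = [29]
|A intersect B| = 1
min(|A|, |B|) = min(8, 4) = 4
Overlap = 1 / 4 = 1/4

1/4


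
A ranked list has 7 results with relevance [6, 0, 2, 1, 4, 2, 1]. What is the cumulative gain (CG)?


Cumulative Gain = sum of relevance scores
Position 1: rel=6, running sum=6
Position 2: rel=0, running sum=6
Position 3: rel=2, running sum=8
Position 4: rel=1, running sum=9
Position 5: rel=4, running sum=13
Position 6: rel=2, running sum=15
Position 7: rel=1, running sum=16
CG = 16

16


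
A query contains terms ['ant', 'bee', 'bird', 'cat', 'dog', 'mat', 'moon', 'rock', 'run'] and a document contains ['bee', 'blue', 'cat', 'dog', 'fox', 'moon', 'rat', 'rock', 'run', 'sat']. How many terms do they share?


Query terms: ['ant', 'bee', 'bird', 'cat', 'dog', 'mat', 'moon', 'rock', 'run']
Document terms: ['bee', 'blue', 'cat', 'dog', 'fox', 'moon', 'rat', 'rock', 'run', 'sat']
Common terms: ['bee', 'cat', 'dog', 'moon', 'rock', 'run']
Overlap count = 6

6


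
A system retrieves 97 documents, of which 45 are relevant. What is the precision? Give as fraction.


Precision = relevant_retrieved / total_retrieved
= 45 / 97
= 45 / (45 + 52)
= 45/97

45/97


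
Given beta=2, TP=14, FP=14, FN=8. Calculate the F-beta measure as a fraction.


P = TP/(TP+FP) = 14/28 = 1/2
R = TP/(TP+FN) = 14/22 = 7/11
beta^2 = 2^2 = 4
(1 + beta^2) = 5
Numerator = (1+beta^2)*P*R = 35/22
Denominator = beta^2*P + R = 2 + 7/11 = 29/11
F_beta = 35/58

35/58


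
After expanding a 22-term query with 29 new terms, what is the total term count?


Original terms: 22
Expansion terms: 29
Total = 22 + 29 = 51

51


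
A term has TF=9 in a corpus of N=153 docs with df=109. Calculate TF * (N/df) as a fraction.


TF * (N/df)
= 9 * (153/109)
= 9 * 153/109
= 1377/109

1377/109


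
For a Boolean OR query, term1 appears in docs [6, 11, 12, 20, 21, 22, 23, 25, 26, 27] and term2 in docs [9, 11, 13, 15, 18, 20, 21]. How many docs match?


Boolean OR: find union of posting lists
term1 docs: [6, 11, 12, 20, 21, 22, 23, 25, 26, 27]
term2 docs: [9, 11, 13, 15, 18, 20, 21]
Union: [6, 9, 11, 12, 13, 15, 18, 20, 21, 22, 23, 25, 26, 27]
|union| = 14

14


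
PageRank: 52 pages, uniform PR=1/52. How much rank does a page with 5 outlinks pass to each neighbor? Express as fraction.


Initial PR = 1/52 = 1/52
Outlinks = 5
Contribution per link = PR / outlinks
= 1/52 / 5
= 1/260

1/260


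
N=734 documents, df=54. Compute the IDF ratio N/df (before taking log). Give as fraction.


IDF ratio = N / df
= 734 / 54
= 367/27

367/27


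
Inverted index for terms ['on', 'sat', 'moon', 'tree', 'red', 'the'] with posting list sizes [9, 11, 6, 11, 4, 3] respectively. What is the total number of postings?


Summing posting list sizes:
'on': 9 postings
'sat': 11 postings
'moon': 6 postings
'tree': 11 postings
'red': 4 postings
'the': 3 postings
Total = 9 + 11 + 6 + 11 + 4 + 3 = 44

44


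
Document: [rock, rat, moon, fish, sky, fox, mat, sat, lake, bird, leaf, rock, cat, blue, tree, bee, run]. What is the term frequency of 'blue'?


Document has 17 words
Scanning for 'blue':
Found at positions: [13]
Count = 1

1


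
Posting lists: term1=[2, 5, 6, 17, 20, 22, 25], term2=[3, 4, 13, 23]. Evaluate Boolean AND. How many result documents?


Boolean AND: find intersection of posting lists
term1 docs: [2, 5, 6, 17, 20, 22, 25]
term2 docs: [3, 4, 13, 23]
Intersection: []
|intersection| = 0

0


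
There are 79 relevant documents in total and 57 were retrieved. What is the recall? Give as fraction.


Recall = retrieved_relevant / total_relevant
= 57 / 79
= 57 / (57 + 22)
= 57/79

57/79


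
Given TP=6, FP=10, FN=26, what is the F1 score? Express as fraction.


F1 = 2 * P * R / (P + R)
P = TP/(TP+FP) = 6/16 = 3/8
R = TP/(TP+FN) = 6/32 = 3/16
2 * P * R = 2 * 3/8 * 3/16 = 9/64
P + R = 3/8 + 3/16 = 9/16
F1 = 9/64 / 9/16 = 1/4

1/4


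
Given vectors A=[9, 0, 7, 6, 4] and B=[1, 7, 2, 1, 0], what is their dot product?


Dot product = sum of element-wise products
A[0]*B[0] = 9*1 = 9
A[1]*B[1] = 0*7 = 0
A[2]*B[2] = 7*2 = 14
A[3]*B[3] = 6*1 = 6
A[4]*B[4] = 4*0 = 0
Sum = 9 + 0 + 14 + 6 + 0 = 29

29


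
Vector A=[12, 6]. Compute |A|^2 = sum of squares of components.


|A|^2 = sum of squared components
A[0]^2 = 12^2 = 144
A[1]^2 = 6^2 = 36
Sum = 144 + 36 = 180

180


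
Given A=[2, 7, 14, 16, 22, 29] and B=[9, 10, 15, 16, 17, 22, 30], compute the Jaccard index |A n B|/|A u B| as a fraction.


A intersect B = [16, 22]
|A intersect B| = 2
A union B = [2, 7, 9, 10, 14, 15, 16, 17, 22, 29, 30]
|A union B| = 11
Jaccard = 2/11 = 2/11

2/11


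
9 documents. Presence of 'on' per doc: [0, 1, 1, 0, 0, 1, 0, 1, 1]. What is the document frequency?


Checking each document for 'on':
Doc 1: absent
Doc 2: present
Doc 3: present
Doc 4: absent
Doc 5: absent
Doc 6: present
Doc 7: absent
Doc 8: present
Doc 9: present
df = sum of presences = 0 + 1 + 1 + 0 + 0 + 1 + 0 + 1 + 1 = 5

5


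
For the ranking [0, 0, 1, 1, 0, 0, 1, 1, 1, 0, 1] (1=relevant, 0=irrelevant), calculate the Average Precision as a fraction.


Computing P@k for each relevant position:
Position 1: not relevant
Position 2: not relevant
Position 3: relevant, P@3 = 1/3 = 1/3
Position 4: relevant, P@4 = 2/4 = 1/2
Position 5: not relevant
Position 6: not relevant
Position 7: relevant, P@7 = 3/7 = 3/7
Position 8: relevant, P@8 = 4/8 = 1/2
Position 9: relevant, P@9 = 5/9 = 5/9
Position 10: not relevant
Position 11: relevant, P@11 = 6/11 = 6/11
Sum of P@k = 1/3 + 1/2 + 3/7 + 1/2 + 5/9 + 6/11 = 1984/693
AP = 1984/693 / 6 = 992/2079

992/2079


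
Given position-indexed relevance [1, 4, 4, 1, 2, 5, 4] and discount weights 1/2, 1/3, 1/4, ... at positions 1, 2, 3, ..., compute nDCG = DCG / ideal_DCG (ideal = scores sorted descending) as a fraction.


Position discount weights w_i = 1/(i+1) for i=1..7:
Weights = [1/2, 1/3, 1/4, 1/5, 1/6, 1/7, 1/8]
Actual relevance: [1, 4, 4, 1, 2, 5, 4]
DCG = 1/2 + 4/3 + 4/4 + 1/5 + 2/6 + 5/7 + 4/8 = 481/105
Ideal relevance (sorted desc): [5, 4, 4, 4, 2, 1, 1]
Ideal DCG = 5/2 + 4/3 + 4/4 + 4/5 + 2/6 + 1/7 + 1/8 = 5237/840
nDCG = DCG / ideal_DCG = 481/105 / 5237/840 = 3848/5237

3848/5237


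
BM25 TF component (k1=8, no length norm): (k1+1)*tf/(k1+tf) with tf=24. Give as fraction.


BM25 TF component = (k1+1)*tf / (k1+tf)
k1 = 8, tf = 24
Numerator = (8+1)*24 = 216
Denominator = 8 + 24 = 32
= 216/32 = 27/4

27/4


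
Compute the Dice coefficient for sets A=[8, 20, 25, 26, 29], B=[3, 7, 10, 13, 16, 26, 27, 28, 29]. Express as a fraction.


A intersect B = [26, 29]
|A intersect B| = 2
|A| = 5, |B| = 9
Dice = 2*2 / (5+9)
= 4 / 14 = 2/7

2/7


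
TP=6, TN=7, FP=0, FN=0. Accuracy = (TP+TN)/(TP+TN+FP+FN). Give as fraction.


Accuracy = (TP + TN) / (TP + TN + FP + FN)
TP + TN = 6 + 7 = 13
Total = 6 + 7 + 0 + 0 = 13
Accuracy = 13 / 13 = 1

1


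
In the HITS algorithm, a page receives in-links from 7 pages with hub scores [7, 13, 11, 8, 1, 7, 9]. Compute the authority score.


Authority = sum of hub scores of in-linkers
In-link 1: hub score = 7
In-link 2: hub score = 13
In-link 3: hub score = 11
In-link 4: hub score = 8
In-link 5: hub score = 1
In-link 6: hub score = 7
In-link 7: hub score = 9
Authority = 7 + 13 + 11 + 8 + 1 + 7 + 9 = 56

56


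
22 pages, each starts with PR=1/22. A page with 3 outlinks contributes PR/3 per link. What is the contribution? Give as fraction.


Initial PR = 1/22 = 1/22
Outlinks = 3
Contribution per link = PR / outlinks
= 1/22 / 3
= 1/66

1/66


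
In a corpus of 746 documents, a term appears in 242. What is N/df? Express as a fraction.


IDF ratio = N / df
= 746 / 242
= 373/121

373/121


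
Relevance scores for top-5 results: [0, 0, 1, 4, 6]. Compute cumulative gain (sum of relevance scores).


Cumulative Gain = sum of relevance scores
Position 1: rel=0, running sum=0
Position 2: rel=0, running sum=0
Position 3: rel=1, running sum=1
Position 4: rel=4, running sum=5
Position 5: rel=6, running sum=11
CG = 11

11


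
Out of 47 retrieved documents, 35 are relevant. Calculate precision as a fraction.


Precision = relevant_retrieved / total_retrieved
= 35 / 47
= 35 / (35 + 12)
= 35/47

35/47


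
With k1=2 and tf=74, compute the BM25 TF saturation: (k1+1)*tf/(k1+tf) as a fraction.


BM25 TF component = (k1+1)*tf / (k1+tf)
k1 = 2, tf = 74
Numerator = (2+1)*74 = 222
Denominator = 2 + 74 = 76
= 222/76 = 111/38

111/38


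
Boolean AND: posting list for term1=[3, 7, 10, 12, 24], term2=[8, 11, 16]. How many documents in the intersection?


Boolean AND: find intersection of posting lists
term1 docs: [3, 7, 10, 12, 24]
term2 docs: [8, 11, 16]
Intersection: []
|intersection| = 0

0


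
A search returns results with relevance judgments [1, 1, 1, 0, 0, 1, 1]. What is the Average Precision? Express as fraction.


Computing P@k for each relevant position:
Position 1: relevant, P@1 = 1/1 = 1
Position 2: relevant, P@2 = 2/2 = 1
Position 3: relevant, P@3 = 3/3 = 1
Position 4: not relevant
Position 5: not relevant
Position 6: relevant, P@6 = 4/6 = 2/3
Position 7: relevant, P@7 = 5/7 = 5/7
Sum of P@k = 1 + 1 + 1 + 2/3 + 5/7 = 92/21
AP = 92/21 / 5 = 92/105

92/105


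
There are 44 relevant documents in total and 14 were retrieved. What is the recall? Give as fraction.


Recall = retrieved_relevant / total_relevant
= 14 / 44
= 14 / (14 + 30)
= 7/22

7/22


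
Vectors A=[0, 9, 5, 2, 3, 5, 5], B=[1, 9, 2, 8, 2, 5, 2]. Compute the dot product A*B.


Dot product = sum of element-wise products
A[0]*B[0] = 0*1 = 0
A[1]*B[1] = 9*9 = 81
A[2]*B[2] = 5*2 = 10
A[3]*B[3] = 2*8 = 16
A[4]*B[4] = 3*2 = 6
A[5]*B[5] = 5*5 = 25
A[6]*B[6] = 5*2 = 10
Sum = 0 + 81 + 10 + 16 + 6 + 25 + 10 = 148

148


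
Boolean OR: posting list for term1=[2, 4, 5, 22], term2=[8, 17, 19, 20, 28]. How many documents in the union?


Boolean OR: find union of posting lists
term1 docs: [2, 4, 5, 22]
term2 docs: [8, 17, 19, 20, 28]
Union: [2, 4, 5, 8, 17, 19, 20, 22, 28]
|union| = 9

9


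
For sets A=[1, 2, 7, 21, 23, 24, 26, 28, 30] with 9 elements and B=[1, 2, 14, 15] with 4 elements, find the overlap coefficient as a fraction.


A intersect B = [1, 2]
|A intersect B| = 2
min(|A|, |B|) = min(9, 4) = 4
Overlap = 2 / 4 = 1/2

1/2


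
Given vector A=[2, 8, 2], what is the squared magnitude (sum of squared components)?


|A|^2 = sum of squared components
A[0]^2 = 2^2 = 4
A[1]^2 = 8^2 = 64
A[2]^2 = 2^2 = 4
Sum = 4 + 64 + 4 = 72

72


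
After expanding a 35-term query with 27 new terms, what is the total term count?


Original terms: 35
Expansion terms: 27
Total = 35 + 27 = 62

62


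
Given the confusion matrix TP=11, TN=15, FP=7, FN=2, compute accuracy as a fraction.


Accuracy = (TP + TN) / (TP + TN + FP + FN)
TP + TN = 11 + 15 = 26
Total = 11 + 15 + 7 + 2 = 35
Accuracy = 26 / 35 = 26/35

26/35


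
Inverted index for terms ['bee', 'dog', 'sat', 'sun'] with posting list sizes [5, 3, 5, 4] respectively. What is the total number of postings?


Summing posting list sizes:
'bee': 5 postings
'dog': 3 postings
'sat': 5 postings
'sun': 4 postings
Total = 5 + 3 + 5 + 4 = 17

17


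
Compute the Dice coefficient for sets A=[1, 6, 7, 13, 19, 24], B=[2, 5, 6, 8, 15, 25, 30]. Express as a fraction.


A intersect B = [6]
|A intersect B| = 1
|A| = 6, |B| = 7
Dice = 2*1 / (6+7)
= 2 / 13 = 2/13

2/13


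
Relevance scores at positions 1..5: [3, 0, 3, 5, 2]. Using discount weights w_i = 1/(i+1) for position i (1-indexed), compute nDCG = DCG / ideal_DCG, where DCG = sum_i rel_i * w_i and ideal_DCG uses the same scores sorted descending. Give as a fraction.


Position discount weights w_i = 1/(i+1) for i=1..5:
Weights = [1/2, 1/3, 1/4, 1/5, 1/6]
Actual relevance: [3, 0, 3, 5, 2]
DCG = 3/2 + 0/3 + 3/4 + 5/5 + 2/6 = 43/12
Ideal relevance (sorted desc): [5, 3, 3, 2, 0]
Ideal DCG = 5/2 + 3/3 + 3/4 + 2/5 + 0/6 = 93/20
nDCG = DCG / ideal_DCG = 43/12 / 93/20 = 215/279

215/279


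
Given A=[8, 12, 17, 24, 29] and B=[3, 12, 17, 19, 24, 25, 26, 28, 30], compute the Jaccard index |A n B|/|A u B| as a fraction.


A intersect B = [12, 17, 24]
|A intersect B| = 3
A union B = [3, 8, 12, 17, 19, 24, 25, 26, 28, 29, 30]
|A union B| = 11
Jaccard = 3/11 = 3/11

3/11


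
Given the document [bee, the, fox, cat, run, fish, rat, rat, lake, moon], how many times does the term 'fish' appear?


Document has 10 words
Scanning for 'fish':
Found at positions: [5]
Count = 1

1
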